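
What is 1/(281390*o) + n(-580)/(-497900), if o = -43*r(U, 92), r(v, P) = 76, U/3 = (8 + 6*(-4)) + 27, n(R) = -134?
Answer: 6161177989/22893006835400 ≈ 0.00026913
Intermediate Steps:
U = 33 (U = 3*((8 + 6*(-4)) + 27) = 3*((8 - 24) + 27) = 3*(-16 + 27) = 3*11 = 33)
o = -3268 (o = -43*76 = -3268)
1/(281390*o) + n(-580)/(-497900) = 1/(281390*(-3268)) - 134/(-497900) = (1/281390)*(-1/3268) - 134*(-1/497900) = -1/919582520 + 67/248950 = 6161177989/22893006835400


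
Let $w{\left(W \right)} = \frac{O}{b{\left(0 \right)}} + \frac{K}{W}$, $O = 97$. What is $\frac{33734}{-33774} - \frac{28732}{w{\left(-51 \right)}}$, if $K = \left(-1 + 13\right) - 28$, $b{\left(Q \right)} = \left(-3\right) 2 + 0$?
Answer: $\frac{1498874213}{827463} \approx 1811.4$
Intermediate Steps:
$b{\left(Q \right)} = -6$ ($b{\left(Q \right)} = -6 + 0 = -6$)
$K = -16$ ($K = 12 - 28 = -16$)
$w{\left(W \right)} = - \frac{97}{6} - \frac{16}{W}$ ($w{\left(W \right)} = \frac{97}{-6} - \frac{16}{W} = 97 \left(- \frac{1}{6}\right) - \frac{16}{W} = - \frac{97}{6} - \frac{16}{W}$)
$\frac{33734}{-33774} - \frac{28732}{w{\left(-51 \right)}} = \frac{33734}{-33774} - \frac{28732}{- \frac{97}{6} - \frac{16}{-51}} = 33734 \left(- \frac{1}{33774}\right) - \frac{28732}{- \frac{97}{6} - - \frac{16}{51}} = - \frac{16867}{16887} - \frac{28732}{- \frac{97}{6} + \frac{16}{51}} = - \frac{16867}{16887} - \frac{28732}{- \frac{539}{34}} = - \frac{16867}{16887} - - \frac{88808}{49} = - \frac{16867}{16887} + \frac{88808}{49} = \frac{1498874213}{827463}$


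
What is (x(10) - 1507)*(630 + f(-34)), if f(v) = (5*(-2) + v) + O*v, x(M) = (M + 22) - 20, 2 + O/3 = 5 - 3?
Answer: -876070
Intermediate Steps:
O = 0 (O = -6 + 3*(5 - 3) = -6 + 3*2 = -6 + 6 = 0)
x(M) = 2 + M (x(M) = (22 + M) - 20 = 2 + M)
f(v) = -10 + v (f(v) = (5*(-2) + v) + 0*v = (-10 + v) + 0 = -10 + v)
(x(10) - 1507)*(630 + f(-34)) = ((2 + 10) - 1507)*(630 + (-10 - 34)) = (12 - 1507)*(630 - 44) = -1495*586 = -876070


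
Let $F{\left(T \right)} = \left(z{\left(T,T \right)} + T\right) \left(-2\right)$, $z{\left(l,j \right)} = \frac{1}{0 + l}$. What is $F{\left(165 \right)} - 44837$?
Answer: $- \frac{7452557}{165} \approx -45167.0$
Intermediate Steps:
$z{\left(l,j \right)} = \frac{1}{l}$
$F{\left(T \right)} = - 2 T - \frac{2}{T}$ ($F{\left(T \right)} = \left(\frac{1}{T} + T\right) \left(-2\right) = \left(T + \frac{1}{T}\right) \left(-2\right) = - 2 T - \frac{2}{T}$)
$F{\left(165 \right)} - 44837 = \left(\left(-2\right) 165 - \frac{2}{165}\right) - 44837 = \left(-330 - \frac{2}{165}\right) - 44837 = - \frac{54452}{165} - 44837 = - \frac{7452557}{165}$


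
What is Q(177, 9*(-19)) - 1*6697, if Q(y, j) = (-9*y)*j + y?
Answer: 265883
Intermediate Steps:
Q(y, j) = y - 9*j*y (Q(y, j) = -9*j*y + y = y - 9*j*y)
Q(177, 9*(-19)) - 1*6697 = 177*(1 - 81*(-19)) - 1*6697 = 177*(1 - 9*(-171)) - 6697 = 177*(1 + 1539) - 6697 = 177*1540 - 6697 = 272580 - 6697 = 265883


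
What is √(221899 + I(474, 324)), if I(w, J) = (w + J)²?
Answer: √858703 ≈ 926.66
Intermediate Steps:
I(w, J) = (J + w)²
√(221899 + I(474, 324)) = √(221899 + (324 + 474)²) = √(221899 + 798²) = √(221899 + 636804) = √858703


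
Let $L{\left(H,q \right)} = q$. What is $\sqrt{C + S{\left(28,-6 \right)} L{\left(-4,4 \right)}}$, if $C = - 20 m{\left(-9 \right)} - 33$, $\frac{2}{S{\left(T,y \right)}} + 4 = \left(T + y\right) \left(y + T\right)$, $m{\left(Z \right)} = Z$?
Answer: $\frac{\sqrt{132315}}{30} \approx 12.125$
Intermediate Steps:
$S{\left(T,y \right)} = \frac{2}{-4 + \left(T + y\right)^{2}}$ ($S{\left(T,y \right)} = \frac{2}{-4 + \left(T + y\right) \left(y + T\right)} = \frac{2}{-4 + \left(T + y\right) \left(T + y\right)} = \frac{2}{-4 + \left(T + y\right)^{2}}$)
$C = 147$ ($C = \left(-20\right) \left(-9\right) - 33 = 180 - 33 = 147$)
$\sqrt{C + S{\left(28,-6 \right)} L{\left(-4,4 \right)}} = \sqrt{147 + \frac{2}{-4 + \left(28 - 6\right)^{2}} \cdot 4} = \sqrt{147 + \frac{2}{-4 + 22^{2}} \cdot 4} = \sqrt{147 + \frac{2}{-4 + 484} \cdot 4} = \sqrt{147 + \frac{2}{480} \cdot 4} = \sqrt{147 + 2 \cdot \frac{1}{480} \cdot 4} = \sqrt{147 + \frac{1}{240} \cdot 4} = \sqrt{147 + \frac{1}{60}} = \sqrt{\frac{8821}{60}} = \frac{\sqrt{132315}}{30}$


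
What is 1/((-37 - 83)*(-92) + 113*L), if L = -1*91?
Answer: 1/757 ≈ 0.0013210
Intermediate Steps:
L = -91
1/((-37 - 83)*(-92) + 113*L) = 1/((-37 - 83)*(-92) + 113*(-91)) = 1/(-120*(-92) - 10283) = 1/(11040 - 10283) = 1/757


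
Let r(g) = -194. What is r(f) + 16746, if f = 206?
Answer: 16552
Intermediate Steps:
r(f) + 16746 = -194 + 16746 = 16552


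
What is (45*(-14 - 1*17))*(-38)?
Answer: 53010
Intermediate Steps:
(45*(-14 - 1*17))*(-38) = (45*(-14 - 17))*(-38) = (45*(-31))*(-38) = -1395*(-38) = 53010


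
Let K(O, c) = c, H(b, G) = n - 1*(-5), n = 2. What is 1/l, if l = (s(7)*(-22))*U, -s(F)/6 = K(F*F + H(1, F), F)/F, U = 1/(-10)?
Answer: -5/66 ≈ -0.075758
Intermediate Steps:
H(b, G) = 7 (H(b, G) = 2 - 1*(-5) = 2 + 5 = 7)
U = -⅒ ≈ -0.10000
s(F) = -6 (s(F) = -6*F/F = -6*1 = -6)
l = -66/5 (l = -6*(-22)*(-⅒) = 132*(-⅒) = -66/5 ≈ -13.200)
1/l = 1/(-66/5) = -5/66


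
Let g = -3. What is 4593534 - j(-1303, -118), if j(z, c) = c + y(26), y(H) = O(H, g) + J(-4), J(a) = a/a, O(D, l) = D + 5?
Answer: 4593620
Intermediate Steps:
O(D, l) = 5 + D
J(a) = 1
y(H) = 6 + H (y(H) = (5 + H) + 1 = 6 + H)
j(z, c) = 32 + c (j(z, c) = c + (6 + 26) = c + 32 = 32 + c)
4593534 - j(-1303, -118) = 4593534 - (32 - 118) = 4593534 - 1*(-86) = 4593534 + 86 = 4593620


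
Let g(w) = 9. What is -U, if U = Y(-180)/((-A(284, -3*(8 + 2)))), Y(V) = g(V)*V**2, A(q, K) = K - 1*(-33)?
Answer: 97200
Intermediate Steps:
A(q, K) = 33 + K (A(q, K) = K + 33 = 33 + K)
Y(V) = 9*V**2
U = -97200 (U = (9*(-180)**2)/((-(33 - 3*(8 + 2)))) = (9*32400)/((-(33 - 3*10))) = 291600/((-(33 - 30))) = 291600/((-1*3)) = 291600/(-3) = 291600*(-1/3) = -97200)
-U = -1*(-97200) = 97200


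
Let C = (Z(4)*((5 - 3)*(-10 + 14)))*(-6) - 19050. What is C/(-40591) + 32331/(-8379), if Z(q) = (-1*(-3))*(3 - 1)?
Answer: -383438173/113370663 ≈ -3.3822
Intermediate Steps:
Z(q) = 6 (Z(q) = 3*2 = 6)
C = -19338 (C = (6*((5 - 3)*(-10 + 14)))*(-6) - 19050 = (6*(2*4))*(-6) - 19050 = (6*8)*(-6) - 19050 = 48*(-6) - 19050 = -288 - 19050 = -19338)
C/(-40591) + 32331/(-8379) = -19338/(-40591) + 32331/(-8379) = -19338*(-1/40591) + 32331*(-1/8379) = 19338/40591 - 10777/2793 = -383438173/113370663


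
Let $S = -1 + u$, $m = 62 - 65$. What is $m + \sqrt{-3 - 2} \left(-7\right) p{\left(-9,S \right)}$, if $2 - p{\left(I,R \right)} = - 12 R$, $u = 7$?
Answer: $-3 - 518 i \sqrt{5} \approx -3.0 - 1158.3 i$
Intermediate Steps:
$m = -3$
$S = 6$ ($S = -1 + 7 = 6$)
$p{\left(I,R \right)} = 2 + 12 R$ ($p{\left(I,R \right)} = 2 - - 12 R = 2 + 12 R$)
$m + \sqrt{-3 - 2} \left(-7\right) p{\left(-9,S \right)} = -3 + \sqrt{-3 - 2} \left(-7\right) \left(2 + 12 \cdot 6\right) = -3 + \sqrt{-5} \left(-7\right) \left(2 + 72\right) = -3 + i \sqrt{5} \left(-7\right) 74 = -3 + - 7 i \sqrt{5} \cdot 74 = -3 - 518 i \sqrt{5}$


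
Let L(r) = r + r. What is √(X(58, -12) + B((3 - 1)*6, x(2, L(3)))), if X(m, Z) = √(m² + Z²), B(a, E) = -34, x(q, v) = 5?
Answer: √(-34 + 2*√877) ≈ 5.0228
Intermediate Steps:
L(r) = 2*r
X(m, Z) = √(Z² + m²)
√(X(58, -12) + B((3 - 1)*6, x(2, L(3)))) = √(√((-12)² + 58²) - 34) = √(√(144 + 3364) - 34) = √(√3508 - 34) = √(2*√877 - 34) = √(-34 + 2*√877)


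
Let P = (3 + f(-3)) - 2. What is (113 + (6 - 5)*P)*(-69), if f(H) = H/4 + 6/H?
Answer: -30705/4 ≈ -7676.3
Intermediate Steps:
f(H) = 6/H + H/4 (f(H) = H*(¼) + 6/H = H/4 + 6/H = 6/H + H/4)
P = -7/4 (P = (3 + (6/(-3) + (¼)*(-3))) - 2 = (3 + (6*(-⅓) - ¾)) - 2 = (3 + (-2 - ¾)) - 2 = (3 - 11/4) - 2 = ¼ - 2 = -7/4 ≈ -1.7500)
(113 + (6 - 5)*P)*(-69) = (113 + (6 - 5)*(-7/4))*(-69) = (113 + 1*(-7/4))*(-69) = (113 - 7/4)*(-69) = (445/4)*(-69) = -30705/4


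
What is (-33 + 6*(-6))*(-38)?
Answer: 2622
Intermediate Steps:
(-33 + 6*(-6))*(-38) = (-33 - 36)*(-38) = -69*(-38) = 2622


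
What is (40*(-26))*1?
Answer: -1040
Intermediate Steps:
(40*(-26))*1 = -1040*1 = -1040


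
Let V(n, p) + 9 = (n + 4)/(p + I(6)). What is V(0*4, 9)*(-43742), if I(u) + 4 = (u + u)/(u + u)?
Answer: 1093550/3 ≈ 3.6452e+5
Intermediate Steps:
I(u) = -3 (I(u) = -4 + (u + u)/(u + u) = -4 + (2*u)/((2*u)) = -4 + (2*u)*(1/(2*u)) = -4 + 1 = -3)
V(n, p) = -9 + (4 + n)/(-3 + p) (V(n, p) = -9 + (n + 4)/(p - 3) = -9 + (4 + n)/(-3 + p))
V(0*4, 9)*(-43742) = ((31 + 0*4 - 9*9)/(-3 + 9))*(-43742) = ((31 + 0 - 81)/6)*(-43742) = ((⅙)*(-50))*(-43742) = -25/3*(-43742) = 1093550/3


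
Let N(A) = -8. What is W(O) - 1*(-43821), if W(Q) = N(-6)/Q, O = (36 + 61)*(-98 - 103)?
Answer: 854378045/19497 ≈ 43821.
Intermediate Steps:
O = -19497 (O = 97*(-201) = -19497)
W(Q) = -8/Q
W(O) - 1*(-43821) = -8/(-19497) - 1*(-43821) = -8*(-1/19497) + 43821 = 8/19497 + 43821 = 854378045/19497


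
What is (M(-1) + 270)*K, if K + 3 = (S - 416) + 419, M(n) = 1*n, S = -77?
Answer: -20713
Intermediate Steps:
M(n) = n
K = -77 (K = -3 + ((-77 - 416) + 419) = -3 + (-493 + 419) = -3 - 74 = -77)
(M(-1) + 270)*K = (-1 + 270)*(-77) = 269*(-77) = -20713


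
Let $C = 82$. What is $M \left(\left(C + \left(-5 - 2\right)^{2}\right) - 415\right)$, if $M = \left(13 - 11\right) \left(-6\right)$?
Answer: $3408$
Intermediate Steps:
$M = -12$ ($M = \left(13 - 11\right) \left(-6\right) = 2 \left(-6\right) = -12$)
$M \left(\left(C + \left(-5 - 2\right)^{2}\right) - 415\right) = - 12 \left(\left(82 + \left(-5 - 2\right)^{2}\right) - 415\right) = - 12 \left(\left(82 + \left(-7\right)^{2}\right) - 415\right) = - 12 \left(\left(82 + 49\right) - 415\right) = - 12 \left(131 - 415\right) = \left(-12\right) \left(-284\right) = 3408$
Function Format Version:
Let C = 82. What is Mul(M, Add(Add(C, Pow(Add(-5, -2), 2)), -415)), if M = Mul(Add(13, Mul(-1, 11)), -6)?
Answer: 3408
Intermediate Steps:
M = -12 (M = Mul(Add(13, -11), -6) = Mul(2, -6) = -12)
Mul(M, Add(Add(C, Pow(Add(-5, -2), 2)), -415)) = Mul(-12, Add(Add(82, Pow(Add(-5, -2), 2)), -415)) = Mul(-12, Add(Add(82, Pow(-7, 2)), -415)) = Mul(-12, Add(Add(82, 49), -415)) = Mul(-12, Add(131, -415)) = Mul(-12, -284) = 3408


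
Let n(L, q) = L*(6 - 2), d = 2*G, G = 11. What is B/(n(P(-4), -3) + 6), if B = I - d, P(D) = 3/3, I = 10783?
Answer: 10761/10 ≈ 1076.1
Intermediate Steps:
P(D) = 1 (P(D) = 3*(⅓) = 1)
d = 22 (d = 2*11 = 22)
n(L, q) = 4*L (n(L, q) = L*4 = 4*L)
B = 10761 (B = 10783 - 1*22 = 10783 - 22 = 10761)
B/(n(P(-4), -3) + 6) = 10761/(4*1 + 6) = 10761/(4 + 6) = 10761/10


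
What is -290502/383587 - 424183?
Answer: -162711374923/383587 ≈ -4.2418e+5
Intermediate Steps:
-290502/383587 - 424183 = -162711374923/383587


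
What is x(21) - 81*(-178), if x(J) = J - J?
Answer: 14418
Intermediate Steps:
x(J) = 0
x(21) - 81*(-178) = 0 - 81*(-178) = 0 + 14418 = 14418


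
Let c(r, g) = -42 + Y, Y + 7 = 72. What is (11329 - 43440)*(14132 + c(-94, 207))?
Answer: -454531205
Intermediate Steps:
Y = 65 (Y = -7 + 72 = 65)
c(r, g) = 23 (c(r, g) = -42 + 65 = 23)
(11329 - 43440)*(14132 + c(-94, 207)) = (11329 - 43440)*(14132 + 23) = -32111*14155 = -454531205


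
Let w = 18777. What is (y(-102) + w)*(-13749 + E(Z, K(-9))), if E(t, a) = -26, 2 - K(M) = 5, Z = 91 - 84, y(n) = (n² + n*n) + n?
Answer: -543878325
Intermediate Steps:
y(n) = n + 2*n² (y(n) = (n² + n²) + n = 2*n² + n = n + 2*n²)
Z = 7
K(M) = -3 (K(M) = 2 - 1*5 = 2 - 5 = -3)
(y(-102) + w)*(-13749 + E(Z, K(-9))) = (-102*(1 + 2*(-102)) + 18777)*(-13749 - 26) = (-102*(1 - 204) + 18777)*(-13775) = (-102*(-203) + 18777)*(-13775) = (20706 + 18777)*(-13775) = 39483*(-13775) = -543878325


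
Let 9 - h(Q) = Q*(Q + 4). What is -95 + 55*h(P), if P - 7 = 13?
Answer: -26000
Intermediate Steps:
P = 20 (P = 7 + 13 = 20)
h(Q) = 9 - Q*(4 + Q) (h(Q) = 9 - Q*(Q + 4) = 9 - Q*(4 + Q))
-95 + 55*h(P) = -95 + 55*(9 - 1*20² - 4*20) = -95 + 55*(9 - 1*400 - 80) = -95 + 55*(9 - 400 - 80) = -95 + 55*(-471) = -95 - 25905 = -26000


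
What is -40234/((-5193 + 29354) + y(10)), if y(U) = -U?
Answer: -40234/24151 ≈ -1.6659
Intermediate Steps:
-40234/((-5193 + 29354) + y(10)) = -40234/((-5193 + 29354) - 1*10) = -40234/(24161 - 10) = -40234/24151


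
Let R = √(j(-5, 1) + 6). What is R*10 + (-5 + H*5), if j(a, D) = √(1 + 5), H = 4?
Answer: 15 + 10*√(6 + √6) ≈ 44.068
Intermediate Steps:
j(a, D) = √6
R = √(6 + √6) (R = √(√6 + 6) = √(6 + √6) ≈ 2.9068)
R*10 + (-5 + H*5) = √(6 + √6)*10 + (-5 + 4*5) = 10*√(6 + √6) + (-5 + 20) = 10*√(6 + √6) + 15 = 15 + 10*√(6 + √6)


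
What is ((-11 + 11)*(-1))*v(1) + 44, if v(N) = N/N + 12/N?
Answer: 44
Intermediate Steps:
v(N) = 1 + 12/N
((-11 + 11)*(-1))*v(1) + 44 = ((-11 + 11)*(-1))*((12 + 1)/1) + 44 = (0*(-1))*(1*13) + 44 = 0*13 + 44 = 0 + 44 = 44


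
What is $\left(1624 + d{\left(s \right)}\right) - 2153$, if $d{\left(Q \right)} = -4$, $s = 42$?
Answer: $-533$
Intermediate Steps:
$\left(1624 + d{\left(s \right)}\right) - 2153 = \left(1624 - 4\right) - 2153 = 1620 - 2153 = -533$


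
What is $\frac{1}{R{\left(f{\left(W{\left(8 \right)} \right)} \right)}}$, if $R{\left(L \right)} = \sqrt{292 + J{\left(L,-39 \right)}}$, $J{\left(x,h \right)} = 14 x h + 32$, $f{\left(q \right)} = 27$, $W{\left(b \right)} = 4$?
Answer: $- \frac{i \sqrt{178}}{1602} \approx - 0.0083281 i$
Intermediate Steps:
$J{\left(x,h \right)} = 32 + 14 h x$ ($J{\left(x,h \right)} = 14 h x + 32 = 32 + 14 h x$)
$R{\left(L \right)} = \sqrt{324 - 546 L}$ ($R{\left(L \right)} = \sqrt{292 + \left(32 + 14 \left(-39\right) L\right)} = \sqrt{292 - \left(-32 + 546 L\right)} = \sqrt{324 - 546 L}$)
$\frac{1}{R{\left(f{\left(W{\left(8 \right)} \right)} \right)}} = \frac{1}{\sqrt{324 - 14742}} = \frac{1}{\sqrt{-14418}} = \frac{1}{9 i \sqrt{178}} = - \frac{i \sqrt{178}}{1602}$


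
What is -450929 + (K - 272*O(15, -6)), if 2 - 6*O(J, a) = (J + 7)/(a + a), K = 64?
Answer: -4059349/9 ≈ -4.5104e+5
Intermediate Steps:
O(J, a) = ⅓ - (7 + J)/(12*a) (O(J, a) = ⅓ - (J + 7)/(6*(a + a)) = ⅓ - (7 + J)/(6*(2*a)) = ⅓ - (7 + J)*1/(2*a)/6 = ⅓ - (7 + J)/(12*a))
-450929 + (K - 272*O(15, -6)) = -450929 + (64 - 68*(-7 - 1*15 + 4*(-6))/(3*(-6))) = -450929 + (64 - 68*(-1)*(-7 - 15 - 24)/(3*6)) = -450929 + (64 - 68*(-1)*(-46)/(3*6)) = -450929 + (64 - 272*23/36) = -450929 + (64 - 1564/9) = -450929 - 988/9 = -4059349/9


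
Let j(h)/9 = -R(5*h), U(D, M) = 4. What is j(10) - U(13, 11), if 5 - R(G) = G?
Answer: 401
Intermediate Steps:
R(G) = 5 - G
j(h) = -45 + 45*h (j(h) = 9*(-(5 - 5*h)) = 9*(-5 + 5*h) = -45 + 45*h)
j(10) - U(13, 11) = (-45 + 45*10) - 1*4 = (-45 + 450) - 4 = 405 - 4 = 401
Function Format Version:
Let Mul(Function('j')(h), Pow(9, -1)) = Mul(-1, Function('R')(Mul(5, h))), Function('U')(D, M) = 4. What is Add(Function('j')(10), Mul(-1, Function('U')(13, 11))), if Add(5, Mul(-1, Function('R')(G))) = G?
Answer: 401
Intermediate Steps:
Function('R')(G) = Add(5, Mul(-1, G))
Function('j')(h) = Add(-45, Mul(45, h)) (Function('j')(h) = Mul(9, Mul(-1, Add(5, Mul(-1, Mul(5, h))))) = Mul(9, Mul(-1, Add(5, Mul(-5, h)))) = Mul(9, Add(-5, Mul(5, h))) = Add(-45, Mul(45, h)))
Add(Function('j')(10), Mul(-1, Function('U')(13, 11))) = Add(Add(-45, Mul(45, 10)), Mul(-1, 4)) = Add(Add(-45, 450), -4) = Add(405, -4) = 401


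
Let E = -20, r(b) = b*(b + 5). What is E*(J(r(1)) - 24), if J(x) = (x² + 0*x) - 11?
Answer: -20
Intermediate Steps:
r(b) = b*(5 + b)
J(x) = -11 + x² (J(x) = (x² + 0) - 11 = x² - 11 = -11 + x²)
E*(J(r(1)) - 24) = -20*((-11 + (1*(5 + 1))²) - 24) = -20*((-11 + (1*6)²) - 24) = -20*((-11 + 6²) - 24) = -20*((-11 + 36) - 24) = -20*(25 - 24) = -20*1 = -20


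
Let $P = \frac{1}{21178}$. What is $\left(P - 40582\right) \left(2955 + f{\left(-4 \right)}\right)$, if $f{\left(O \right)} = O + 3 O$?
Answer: $- \frac{2525910603705}{21178} \approx -1.1927 \cdot 10^{8}$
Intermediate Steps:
$P = \frac{1}{21178} \approx 4.7219 \cdot 10^{-5}$
$f{\left(O \right)} = 4 O$
$\left(P - 40582\right) \left(2955 + f{\left(-4 \right)}\right) = \left(\frac{1}{21178} - 40582\right) \left(2955 + 4 \left(-4\right)\right) = - \frac{859445595 \left(2955 - 16\right)}{21178} = \left(- \frac{859445595}{21178}\right) 2939 = - \frac{2525910603705}{21178}$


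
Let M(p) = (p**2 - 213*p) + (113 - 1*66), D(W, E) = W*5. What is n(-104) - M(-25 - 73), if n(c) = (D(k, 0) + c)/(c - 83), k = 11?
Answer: -5708126/187 ≈ -30525.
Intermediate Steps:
D(W, E) = 5*W
n(c) = (55 + c)/(-83 + c) (n(c) = (5*11 + c)/(c - 83) = (55 + c)/(-83 + c))
M(p) = 47 + p**2 - 213*p (M(p) = (p**2 - 213*p) + (113 - 66) = (p**2 - 213*p) + 47 = 47 + p**2 - 213*p)
n(-104) - M(-25 - 73) = (55 - 104)/(-83 - 104) - (47 + (-25 - 73)**2 - 213*(-25 - 73)) = -49/(-187) - (47 + (-98)**2 - 213*(-98)) = -1/187*(-49) - (47 + 9604 + 20874) = 49/187 - 1*30525 = 49/187 - 30525 = -5708126/187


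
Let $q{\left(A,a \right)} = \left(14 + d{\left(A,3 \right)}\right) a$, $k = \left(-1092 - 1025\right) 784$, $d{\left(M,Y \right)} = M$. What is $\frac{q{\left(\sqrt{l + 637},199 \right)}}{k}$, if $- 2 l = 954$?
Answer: $- \frac{199}{118552} - \frac{199 \sqrt{10}}{414932} \approx -0.0031952$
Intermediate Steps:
$l = -477$ ($l = \left(- \frac{1}{2}\right) 954 = -477$)
$k = -1659728$ ($k = \left(-2117\right) 784 = -1659728$)
$q{\left(A,a \right)} = a \left(14 + A\right)$ ($q{\left(A,a \right)} = \left(14 + A\right) a = a \left(14 + A\right)$)
$\frac{q{\left(\sqrt{l + 637},199 \right)}}{k} = \frac{199 \left(14 + \sqrt{-477 + 637}\right)}{-1659728} = 199 \left(14 + \sqrt{160}\right) \left(- \frac{1}{1659728}\right) = 199 \left(14 + 4 \sqrt{10}\right) \left(- \frac{1}{1659728}\right) = \left(2786 + 796 \sqrt{10}\right) \left(- \frac{1}{1659728}\right) = - \frac{199}{118552} - \frac{199 \sqrt{10}}{414932}$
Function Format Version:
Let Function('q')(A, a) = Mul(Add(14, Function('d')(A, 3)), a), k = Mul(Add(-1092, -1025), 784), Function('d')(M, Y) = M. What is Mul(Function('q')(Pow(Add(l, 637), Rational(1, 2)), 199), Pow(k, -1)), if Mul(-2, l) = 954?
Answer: Add(Rational(-199, 118552), Mul(Rational(-199, 414932), Pow(10, Rational(1, 2)))) ≈ -0.0031952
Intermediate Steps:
l = -477 (l = Mul(Rational(-1, 2), 954) = -477)
k = -1659728 (k = Mul(-2117, 784) = -1659728)
Function('q')(A, a) = Mul(a, Add(14, A)) (Function('q')(A, a) = Mul(Add(14, A), a) = Mul(a, Add(14, A)))
Mul(Function('q')(Pow(Add(l, 637), Rational(1, 2)), 199), Pow(k, -1)) = Mul(Mul(199, Add(14, Pow(Add(-477, 637), Rational(1, 2)))), Pow(-1659728, -1)) = Mul(Mul(199, Add(14, Pow(160, Rational(1, 2)))), Rational(-1, 1659728)) = Mul(Mul(199, Add(14, Mul(4, Pow(10, Rational(1, 2))))), Rational(-1, 1659728)) = Mul(Add(2786, Mul(796, Pow(10, Rational(1, 2)))), Rational(-1, 1659728)) = Add(Rational(-199, 118552), Mul(Rational(-199, 414932), Pow(10, Rational(1, 2))))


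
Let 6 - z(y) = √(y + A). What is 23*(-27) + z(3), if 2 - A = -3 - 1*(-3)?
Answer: -615 - √5 ≈ -617.24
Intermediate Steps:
A = 2 (A = 2 - (-3 - 1*(-3)) = 2 - (-3 + 3) = 2 - 1*0 = 2 + 0 = 2)
z(y) = 6 - √(2 + y) (z(y) = 6 - √(y + 2) = 6 - √(2 + y))
23*(-27) + z(3) = 23*(-27) + (6 - √(2 + 3)) = -621 + (6 - √5) = -615 - √5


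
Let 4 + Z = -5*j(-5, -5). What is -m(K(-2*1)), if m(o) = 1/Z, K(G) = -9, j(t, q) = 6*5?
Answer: 1/154 ≈ 0.0064935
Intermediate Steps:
j(t, q) = 30
Z = -154 (Z = -4 - 5*30 = -4 - 150 = -154)
m(o) = -1/154 (m(o) = 1/(-154) = -1/154)
-m(K(-2*1)) = -1*(-1/154) = 1/154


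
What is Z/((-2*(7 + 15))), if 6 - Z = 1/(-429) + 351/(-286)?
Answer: -6203/37752 ≈ -0.16431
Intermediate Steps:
Z = 6203/858 (Z = 6 - (1/(-429) + 351/(-286)) = 6 - (1*(-1/429) + 351*(-1/286)) = 6 - (-1/429 - 27/22) = 6 - 1*(-1055/858) = 6 + 1055/858 = 6203/858 ≈ 7.2296)
Z/((-2*(7 + 15))) = 6203/(858*((-2*(7 + 15)))) = 6203/(858*((-2*22))) = (6203/858)/(-44) = (6203/858)*(-1/44) = -6203/37752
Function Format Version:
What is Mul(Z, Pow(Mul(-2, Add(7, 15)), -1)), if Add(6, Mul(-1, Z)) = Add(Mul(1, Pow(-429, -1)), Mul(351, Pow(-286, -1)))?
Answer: Rational(-6203, 37752) ≈ -0.16431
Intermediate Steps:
Z = Rational(6203, 858) (Z = Add(6, Mul(-1, Add(Mul(1, Pow(-429, -1)), Mul(351, Pow(-286, -1))))) = Add(6, Mul(-1, Add(Mul(1, Rational(-1, 429)), Mul(351, Rational(-1, 286))))) = Add(6, Mul(-1, Add(Rational(-1, 429), Rational(-27, 22)))) = Add(6, Mul(-1, Rational(-1055, 858))) = Add(6, Rational(1055, 858)) = Rational(6203, 858) ≈ 7.2296)
Mul(Z, Pow(Mul(-2, Add(7, 15)), -1)) = Mul(Rational(6203, 858), Pow(Mul(-2, Add(7, 15)), -1)) = Mul(Rational(6203, 858), Pow(Mul(-2, 22), -1)) = Mul(Rational(6203, 858), Pow(-44, -1)) = Mul(Rational(6203, 858), Rational(-1, 44)) = Rational(-6203, 37752)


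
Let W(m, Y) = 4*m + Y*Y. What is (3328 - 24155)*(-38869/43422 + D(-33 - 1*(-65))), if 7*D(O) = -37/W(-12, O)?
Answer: 2782066723697/148329552 ≈ 18756.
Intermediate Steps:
W(m, Y) = Y² + 4*m (W(m, Y) = 4*m + Y² = Y² + 4*m)
D(O) = -37/(7*(-48 + O²)) (D(O) = (-37/(O² + 4*(-12)))/7 = (-37/(O² - 48))/7 = (-37/(-48 + O²))/7 = -37/(7*(-48 + O²)))
(3328 - 24155)*(-38869/43422 + D(-33 - 1*(-65))) = (3328 - 24155)*(-38869/43422 - 37/(-336 + 7*(-33 - 1*(-65))²)) = -20827*(-38869*1/43422 - 37/(-336 + 7*(-33 + 65)²)) = -20827*(-38869/43422 - 37/(-336 + 7*32²)) = -20827*(-38869/43422 - 37/(-336 + 7*1024)) = -20827*(-38869/43422 - 37/(-336 + 7168)) = -20827*(-38869/43422 - 37/6832) = -20827*(-133579811/148329552) = 2782066723697/148329552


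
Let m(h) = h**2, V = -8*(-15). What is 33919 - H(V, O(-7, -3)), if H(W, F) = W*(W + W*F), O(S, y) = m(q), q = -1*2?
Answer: -38081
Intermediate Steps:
q = -2
V = 120
O(S, y) = 4 (O(S, y) = (-2)**2 = 4)
H(W, F) = W*(W + F*W)
33919 - H(V, O(-7, -3)) = 33919 - 120**2*(1 + 4) = 33919 - 14400*5 = 33919 - 1*72000 = 33919 - 72000 = -38081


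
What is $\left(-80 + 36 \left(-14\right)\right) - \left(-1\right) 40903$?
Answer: $40319$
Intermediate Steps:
$\left(-80 + 36 \left(-14\right)\right) - \left(-1\right) 40903 = \left(-80 - 504\right) - -40903 = -584 + 40903 = 40319$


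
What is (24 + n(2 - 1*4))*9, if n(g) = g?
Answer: 198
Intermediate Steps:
(24 + n(2 - 1*4))*9 = (24 + (2 - 1*4))*9 = (24 + (2 - 4))*9 = (24 - 2)*9 = 22*9 = 198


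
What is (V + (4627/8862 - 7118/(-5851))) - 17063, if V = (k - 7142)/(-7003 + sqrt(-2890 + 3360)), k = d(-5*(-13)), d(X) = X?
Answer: -131860721225517365/7729119756942 + 7077*sqrt(470)/49041539 ≈ -17060.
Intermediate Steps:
k = 65 (k = -5*(-13) = 65)
V = -7077/(-7003 + sqrt(470)) (V = (65 - 7142)/(-7003 + sqrt(-2890 + 3360)) = -7077/(-7003 + sqrt(470)) ≈ 1.0137)
(V + (4627/8862 - 7118/(-5851))) - 17063 = ((1054473/1043437 + 7077*sqrt(470)/49041539) + (4627/8862 - 7118/(-5851))) - 17063 = ((1054473/1043437 + 7077*sqrt(470)/49041539) + (4627*(1/8862) - 7118*(-1/5851))) - 17063 = ((1054473/1043437 + 7077*sqrt(470)/49041539) + (661/1266 + 7118/5851)) - 17063 = ((1054473/1043437 + 7077*sqrt(470)/49041539) + 12878899/7407366) - 17063 = (21249187183981/7729119756942 + 7077*sqrt(470)/49041539) - 17063 = -131860721225517365/7729119756942 + 7077*sqrt(470)/49041539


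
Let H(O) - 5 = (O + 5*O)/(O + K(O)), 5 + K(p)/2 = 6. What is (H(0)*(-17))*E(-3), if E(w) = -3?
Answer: 255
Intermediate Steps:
K(p) = 2 (K(p) = -10 + 2*6 = -10 + 12 = 2)
H(O) = 5 + 6*O/(2 + O) (H(O) = 5 + (O + 5*O)/(O + 2) = 5 + (6*O)/(2 + O) = 5 + 6*O/(2 + O))
(H(0)*(-17))*E(-3) = (((10 + 11*0)/(2 + 0))*(-17))*(-3) = (((10 + 0)/2)*(-17))*(-3) = (((½)*10)*(-17))*(-3) = (5*(-17))*(-3) = -85*(-3) = 255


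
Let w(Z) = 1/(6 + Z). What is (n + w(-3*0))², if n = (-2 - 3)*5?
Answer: 22201/36 ≈ 616.69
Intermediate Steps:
n = -25 (n = -5*5 = -25)
(n + w(-3*0))² = (-25 + 1/(6 - 3*0))² = (-25 + 1/(6 + 0))² = (-25 + 1/6)² = (-25 + ⅙)² = (-149/6)² = 22201/36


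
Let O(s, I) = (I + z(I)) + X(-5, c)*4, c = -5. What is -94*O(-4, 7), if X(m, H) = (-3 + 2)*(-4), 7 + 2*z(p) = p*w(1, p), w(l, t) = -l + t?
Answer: -3807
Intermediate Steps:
w(l, t) = t - l
z(p) = -7/2 + p*(-1 + p)/2 (z(p) = -7/2 + (p*(p - 1*1))/2 = -7/2 + (p*(p - 1))/2 = -7/2 + (p*(-1 + p))/2 = -7/2 + p*(-1 + p)/2)
X(m, H) = 4 (X(m, H) = -1*(-4) = 4)
O(s, I) = 25/2 + I + I*(-1 + I)/2 (O(s, I) = (I + (-7/2 + I*(-1 + I)/2)) + 4*4 = (-7/2 + I + I*(-1 + I)/2) + 16 = 25/2 + I + I*(-1 + I)/2)
-94*O(-4, 7) = -94*(25/2 + (1/2)*7 + (1/2)*7**2) = -94*(25/2 + 7/2 + (1/2)*49) = -94*(25/2 + 7/2 + 49/2) = -94*81/2 = -3807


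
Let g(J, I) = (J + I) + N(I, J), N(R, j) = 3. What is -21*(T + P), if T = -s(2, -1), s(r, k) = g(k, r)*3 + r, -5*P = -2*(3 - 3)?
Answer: 294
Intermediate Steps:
g(J, I) = 3 + I + J (g(J, I) = (J + I) + 3 = (I + J) + 3 = 3 + I + J)
P = 0 (P = -(-2)*(3 - 3)/5 = -(-2)*0/5 = -1/5*0 = 0)
s(r, k) = 9 + 3*k + 4*r (s(r, k) = (3 + r + k)*3 + r = (3 + k + r)*3 + r = (9 + 3*k + 3*r) + r = 9 + 3*k + 4*r)
T = -14 (T = -(9 + 3*(-1) + 4*2) = -(9 - 3 + 8) = -1*14 = -14)
-21*(T + P) = -21*(-14 + 0) = -21*(-14) = 294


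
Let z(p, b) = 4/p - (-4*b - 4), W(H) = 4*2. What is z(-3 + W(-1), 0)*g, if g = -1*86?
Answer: -2064/5 ≈ -412.80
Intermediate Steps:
W(H) = 8
g = -86
z(p, b) = 4 + 4*b + 4/p (z(p, b) = 4/p - (-4 - 4*b) = 4/p + (4 + 4*b) = 4 + 4*b + 4/p)
z(-3 + W(-1), 0)*g = (4 + 4*0 + 4/(-3 + 8))*(-86) = (4 + 0 + 4/5)*(-86) = (4 + 0 + 4*(⅕))*(-86) = (4 + 0 + ⅘)*(-86) = (24/5)*(-86) = -2064/5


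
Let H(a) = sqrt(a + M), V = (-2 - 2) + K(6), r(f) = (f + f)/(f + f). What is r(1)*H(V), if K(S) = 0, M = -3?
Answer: I*sqrt(7) ≈ 2.6458*I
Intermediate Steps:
r(f) = 1 (r(f) = (2*f)/((2*f)) = (2*f)*(1/(2*f)) = 1)
V = -4 (V = (-2 - 2) + 0 = -4 + 0 = -4)
H(a) = sqrt(-3 + a) (H(a) = sqrt(a - 3) = sqrt(-3 + a))
r(1)*H(V) = 1*sqrt(-3 - 4) = 1*sqrt(-7) = 1*(I*sqrt(7)) = I*sqrt(7)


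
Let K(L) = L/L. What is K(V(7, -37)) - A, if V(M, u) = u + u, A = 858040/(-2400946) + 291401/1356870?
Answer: 1861191134237/1628885799510 ≈ 1.1426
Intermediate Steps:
A = -232305334727/1628885799510 (A = 858040*(-1/2400946) + 291401*(1/1356870) = -429020/1200473 + 291401/1356870 = -232305334727/1628885799510 ≈ -0.14262)
V(M, u) = 2*u
K(L) = 1
K(V(7, -37)) - A = 1 - 1*(-232305334727/1628885799510) = 1 + 232305334727/1628885799510 = 1861191134237/1628885799510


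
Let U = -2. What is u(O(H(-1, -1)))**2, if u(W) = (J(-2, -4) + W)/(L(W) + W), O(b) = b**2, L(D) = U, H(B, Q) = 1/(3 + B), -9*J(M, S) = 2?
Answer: 1/3969 ≈ 0.00025195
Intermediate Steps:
J(M, S) = -2/9 (J(M, S) = -1/9*2 = -2/9)
L(D) = -2
u(W) = (-2/9 + W)/(-2 + W)
u(O(H(-1, -1)))**2 = ((-2/9 + (1/(3 - 1))**2)/(-2 + (1/(3 - 1))**2))**2 = ((-2/9 + (1/2)**2)/(-2 + (1/2)**2))**2 = ((-2/9 + 1/4)/(-2 + 1/4))**2 = ((1/36)/(-7/4))**2 = (-4/7*1/36)**2 = (-1/63)**2 = 1/3969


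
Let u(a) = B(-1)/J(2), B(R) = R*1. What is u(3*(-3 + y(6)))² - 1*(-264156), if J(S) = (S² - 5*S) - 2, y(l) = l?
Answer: 16905985/64 ≈ 2.6416e+5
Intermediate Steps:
B(R) = R
J(S) = -2 + S² - 5*S
u(a) = ⅛ (u(a) = -1/(-2 + 2² - 5*2) = -1/(-2 + 4 - 10) = -1/(-8) = -1*(-⅛) = ⅛)
u(3*(-3 + y(6)))² - 1*(-264156) = (⅛)² - 1*(-264156) = 1/64 + 264156 = 16905985/64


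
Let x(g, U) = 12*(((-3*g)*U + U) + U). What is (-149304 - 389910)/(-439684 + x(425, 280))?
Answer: 269607/2358482 ≈ 0.11431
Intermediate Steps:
x(g, U) = 24*U - 36*U*g (x(g, U) = 12*((-3*U*g + U) + U) = 12*((U - 3*U*g) + U) = 12*(2*U - 3*U*g) = 24*U - 36*U*g)
(-149304 - 389910)/(-439684 + x(425, 280)) = (-149304 - 389910)/(-439684 + 12*280*(2 - 3*425)) = -539214/(-439684 + 12*280*(2 - 1275)) = -539214/(-439684 + 12*280*(-1273)) = -539214/(-439684 - 4277280) = -539214/(-4716964) = -539214*(-1/4716964) = 269607/2358482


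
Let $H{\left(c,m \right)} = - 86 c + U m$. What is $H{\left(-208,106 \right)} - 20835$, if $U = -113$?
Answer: $-14925$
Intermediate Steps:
$H{\left(c,m \right)} = - 113 m - 86 c$ ($H{\left(c,m \right)} = - 86 c - 113 m = - 113 m - 86 c$)
$H{\left(-208,106 \right)} - 20835 = \left(\left(-113\right) 106 - -17888\right) - 20835 = \left(-11978 + 17888\right) - 20835 = 5910 - 20835 = -14925$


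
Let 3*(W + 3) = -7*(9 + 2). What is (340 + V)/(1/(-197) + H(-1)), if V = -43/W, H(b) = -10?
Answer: -134551/3942 ≈ -34.133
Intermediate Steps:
W = -86/3 (W = -3 + (-7*(9 + 2))/3 = -3 + (-7*11)/3 = -3 + (⅓)*(-77) = -3 - 77/3 = -86/3 ≈ -28.667)
V = 3/2 (V = -43/(-86/3) = -43*(-3/86) = 3/2 ≈ 1.5000)
(340 + V)/(1/(-197) + H(-1)) = (340 + 3/2)/(1/(-197) - 10) = 683/(2*(-1/197 - 10)) = 683/(2*(-1971/197)) = (683/2)*(-197/1971) = -134551/3942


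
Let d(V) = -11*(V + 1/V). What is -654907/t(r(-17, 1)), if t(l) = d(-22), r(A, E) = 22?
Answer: -1309814/485 ≈ -2700.6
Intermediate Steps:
d(V) = -11*V - 11/V
t(l) = 485/2 (t(l) = -11*(-22) - 11/(-22) = 242 - 11*(-1/22) = 242 + ½ = 485/2)
-654907/t(r(-17, 1)) = -654907/485/2 = -654907*2/485 = -1309814/485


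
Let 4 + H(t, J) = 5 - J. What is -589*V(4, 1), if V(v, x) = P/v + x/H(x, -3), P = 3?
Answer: -589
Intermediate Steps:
H(t, J) = 1 - J (H(t, J) = -4 + (5 - J) = 1 - J)
V(v, x) = 3/v + x/4 (V(v, x) = 3/v + x/(1 - 1*(-3)) = 3/v + x/(1 + 3) = 3/v + x/4)
-589*V(4, 1) = -589*(3/4 + (¼)*1) = -589*(3*(¼) + ¼) = -589*(¾ + ¼) = -589*1 = -589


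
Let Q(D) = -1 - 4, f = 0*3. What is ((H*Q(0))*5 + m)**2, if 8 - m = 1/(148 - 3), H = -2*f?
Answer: 1343281/21025 ≈ 63.890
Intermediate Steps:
f = 0
Q(D) = -5
H = 0 (H = -2*0 = 0)
m = 1159/145 (m = 8 - 1/(148 - 3) = 8 - 1/145 = 1159/145 ≈ 7.9931)
((H*Q(0))*5 + m)**2 = ((0*(-5))*5 + 1159/145)**2 = (0*5 + 1159/145)**2 = (0 + 1159/145)**2 = (1159/145)**2 = 1343281/21025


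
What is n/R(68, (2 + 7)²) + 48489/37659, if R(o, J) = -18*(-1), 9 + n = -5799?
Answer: -12102815/37659 ≈ -321.38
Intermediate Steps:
n = -5808 (n = -9 - 5799 = -5808)
R(o, J) = 18
n/R(68, (2 + 7)²) + 48489/37659 = -5808/18 + 48489/37659 = -5808*1/18 + 48489*(1/37659) = -968/3 + 16163/12553 = -12102815/37659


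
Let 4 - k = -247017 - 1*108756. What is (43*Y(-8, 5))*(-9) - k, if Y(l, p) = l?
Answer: -352681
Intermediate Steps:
k = 355777 (k = 4 - (-247017 - 1*108756) = 4 - (-247017 - 108756) = 4 - 1*(-355773) = 4 + 355773 = 355777)
(43*Y(-8, 5))*(-9) - k = (43*(-8))*(-9) - 1*355777 = -344*(-9) - 355777 = 3096 - 355777 = -352681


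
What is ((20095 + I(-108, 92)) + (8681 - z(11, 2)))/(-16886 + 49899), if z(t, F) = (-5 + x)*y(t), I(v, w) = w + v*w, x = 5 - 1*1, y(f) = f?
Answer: 18943/33013 ≈ 0.57380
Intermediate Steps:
x = 4 (x = 5 - 1 = 4)
z(t, F) = -t (z(t, F) = (-5 + 4)*t = -t)
((20095 + I(-108, 92)) + (8681 - z(11, 2)))/(-16886 + 49899) = ((20095 + 92*(1 - 108)) + (8681 - (-1)*11))/(-16886 + 49899) = ((20095 + 92*(-107)) + (8681 - 1*(-11)))/33013 = ((20095 - 9844) + (8681 + 11))*(1/33013) = (10251 + 8692)*(1/33013) = 18943*(1/33013) = 18943/33013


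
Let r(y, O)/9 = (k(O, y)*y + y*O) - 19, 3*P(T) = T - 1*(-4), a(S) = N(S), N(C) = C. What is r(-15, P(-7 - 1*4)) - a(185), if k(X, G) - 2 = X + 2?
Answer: -266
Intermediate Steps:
k(X, G) = 4 + X (k(X, G) = 2 + (X + 2) = 2 + (2 + X) = 4 + X)
a(S) = S
P(T) = 4/3 + T/3 (P(T) = (T - 1*(-4))/3 = (T + 4)/3 = (4 + T)/3 = 4/3 + T/3)
r(y, O) = -171 + 9*O*y + 9*y*(4 + O) (r(y, O) = 9*(((4 + O)*y + y*O) - 19) = 9*((y*(4 + O) + O*y) - 19) = 9*((O*y + y*(4 + O)) - 19) = 9*(-19 + O*y + y*(4 + O)) = -171 + 9*O*y + 9*y*(4 + O))
r(-15, P(-7 - 1*4)) - a(185) = (-171 + 36*(-15) + 18*(4/3 + (-7 - 1*4)/3)*(-15)) - 1*185 = (-171 - 540 + 18*(4/3 + (-7 - 4)/3)*(-15)) - 185 = (-171 - 540 + 18*(4/3 + (⅓)*(-11))*(-15)) - 185 = (-171 - 540 + 18*(4/3 - 11/3)*(-15)) - 185 = (-171 - 540 + 18*(-7/3)*(-15)) - 185 = (-171 - 540 + 630) - 185 = -81 - 185 = -266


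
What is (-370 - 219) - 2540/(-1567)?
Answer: -920423/1567 ≈ -587.38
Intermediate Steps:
(-370 - 219) - 2540/(-1567) = -589 - 2540*(-1/1567) = -589 + 2540/1567 = -920423/1567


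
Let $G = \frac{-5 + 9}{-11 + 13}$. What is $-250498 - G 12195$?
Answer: $-274888$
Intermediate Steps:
$G = 2$ ($G = \frac{4}{2} = 4 \cdot \frac{1}{2} = 2$)
$-250498 - G 12195 = -250498 - 2 \cdot 12195 = -250498 - 24390 = -274888$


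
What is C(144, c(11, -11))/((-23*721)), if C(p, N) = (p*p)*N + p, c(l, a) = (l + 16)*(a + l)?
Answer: -144/16583 ≈ -0.0086836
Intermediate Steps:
c(l, a) = (16 + l)*(a + l)
C(p, N) = p + N*p**2 (C(p, N) = p**2*N + p = N*p**2 + p = p + N*p**2)
C(144, c(11, -11))/((-23*721)) = (144*(1 + (11**2 + 16*(-11) + 16*11 - 11*11)*144))/((-23*721)) = (144*(1 + (121 - 176 + 176 - 121)*144))/(-16583) = (144*(1 + 0*144))*(-1/16583) = (144*(1 + 0))*(-1/16583) = (144*1)*(-1/16583) = 144*(-1/16583) = -144/16583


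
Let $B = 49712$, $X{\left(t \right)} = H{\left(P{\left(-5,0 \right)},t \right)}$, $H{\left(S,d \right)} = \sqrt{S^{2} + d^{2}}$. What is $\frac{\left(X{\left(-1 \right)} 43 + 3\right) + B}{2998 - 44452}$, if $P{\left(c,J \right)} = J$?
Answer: $- \frac{8293}{6909} \approx -1.2003$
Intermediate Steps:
$X{\left(t \right)} = \sqrt{t^{2}}$ ($X{\left(t \right)} = \sqrt{0^{2} + t^{2}} = \sqrt{0 + t^{2}} = \sqrt{t^{2}}$)
$\frac{\left(X{\left(-1 \right)} 43 + 3\right) + B}{2998 - 44452} = \frac{\left(\sqrt{\left(-1\right)^{2}} \cdot 43 + 3\right) + 49712}{2998 - 44452} = \frac{\left(\sqrt{1} \cdot 43 + 3\right) + 49712}{-41454} = \left(\left(1 \cdot 43 + 3\right) + 49712\right) \left(- \frac{1}{41454}\right) = \left(\left(43 + 3\right) + 49712\right) \left(- \frac{1}{41454}\right) = \left(46 + 49712\right) \left(- \frac{1}{41454}\right) = 49758 \left(- \frac{1}{41454}\right) = - \frac{8293}{6909}$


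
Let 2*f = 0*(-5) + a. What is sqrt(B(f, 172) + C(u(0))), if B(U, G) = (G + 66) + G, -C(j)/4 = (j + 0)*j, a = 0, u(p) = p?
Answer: sqrt(410) ≈ 20.248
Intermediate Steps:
C(j) = -4*j**2 (C(j) = -4*(j + 0)*j = -4*j*j = -4*j**2)
f = 0 (f = (0*(-5) + 0)/2 = (0 + 0)/2 = (1/2)*0 = 0)
B(U, G) = 66 + 2*G (B(U, G) = (66 + G) + G = 66 + 2*G)
sqrt(B(f, 172) + C(u(0))) = sqrt((66 + 2*172) - 4*0**2) = sqrt((66 + 344) - 4*0) = sqrt(410 + 0) = sqrt(410)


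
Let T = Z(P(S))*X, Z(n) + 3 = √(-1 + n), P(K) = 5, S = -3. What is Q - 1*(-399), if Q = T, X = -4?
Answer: 403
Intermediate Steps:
Z(n) = -3 + √(-1 + n)
T = 4 (T = (-3 + √(-1 + 5))*(-4) = (-3 + √4)*(-4) = (-3 + 2)*(-4) = -1*(-4) = 4)
Q = 4
Q - 1*(-399) = 4 - 1*(-399) = 4 + 399 = 403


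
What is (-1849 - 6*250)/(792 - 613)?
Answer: -3349/179 ≈ -18.710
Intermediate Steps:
(-1849 - 6*250)/(792 - 613) = (-1849 - 1500)/179 = -3349*1/179 = -3349/179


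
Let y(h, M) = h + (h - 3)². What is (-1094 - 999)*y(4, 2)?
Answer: -10465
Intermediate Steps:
y(h, M) = h + (-3 + h)²
(-1094 - 999)*y(4, 2) = (-1094 - 999)*(4 + (-3 + 4)²) = -2093*(4 + 1²) = -2093*(4 + 1) = -2093*5 = -10465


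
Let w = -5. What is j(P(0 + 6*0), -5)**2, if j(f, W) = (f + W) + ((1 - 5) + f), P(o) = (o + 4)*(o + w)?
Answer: 2401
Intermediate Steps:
P(o) = (-5 + o)*(4 + o) (P(o) = (o + 4)*(o - 5) = (4 + o)*(-5 + o) = (-5 + o)*(4 + o))
j(f, W) = -4 + W + 2*f (j(f, W) = (W + f) + (-4 + f) = -4 + W + 2*f)
j(P(0 + 6*0), -5)**2 = (-4 - 5 + 2*(-20 + (0 + 6*0)**2 - (0 + 6*0)))**2 = (-4 - 5 + 2*(-20 + (0 + 0)**2 - (0 + 0)))**2 = (-4 - 5 + 2*(-20 + 0**2 - 1*0))**2 = (-4 - 5 + 2*(-20 + 0 + 0))**2 = (-4 - 5 + 2*(-20))**2 = (-4 - 5 - 40)**2 = (-49)**2 = 2401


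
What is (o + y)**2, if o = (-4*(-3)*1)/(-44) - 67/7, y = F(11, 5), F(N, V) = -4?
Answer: 1136356/5929 ≈ 191.66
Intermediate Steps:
y = -4
o = -758/77 (o = (12*1)*(-1/44) - 67*1/7 = 12*(-1/44) - 67/7 = -3/11 - 67/7 = -758/77 ≈ -9.8442)
(o + y)**2 = (-758/77 - 4)**2 = (-1066/77)**2 = 1136356/5929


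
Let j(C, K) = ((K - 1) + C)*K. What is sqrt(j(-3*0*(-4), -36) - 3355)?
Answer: 17*I*sqrt(7) ≈ 44.978*I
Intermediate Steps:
j(C, K) = K*(-1 + C + K) (j(C, K) = ((-1 + K) + C)*K = (-1 + C + K)*K = K*(-1 + C + K))
sqrt(j(-3*0*(-4), -36) - 3355) = sqrt(-36*(-1 - 3*0*(-4) - 36) - 3355) = sqrt(-36*(-1 + 0*(-4) - 36) - 3355) = sqrt(-36*(-1 + 0 - 36) - 3355) = sqrt(-36*(-37) - 3355) = sqrt(1332 - 3355) = sqrt(-2023) = 17*I*sqrt(7)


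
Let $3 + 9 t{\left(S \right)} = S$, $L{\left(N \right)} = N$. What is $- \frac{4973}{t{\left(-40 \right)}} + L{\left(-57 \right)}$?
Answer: $\frac{42306}{43} \approx 983.86$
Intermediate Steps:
$t{\left(S \right)} = - \frac{1}{3} + \frac{S}{9}$
$- \frac{4973}{t{\left(-40 \right)}} + L{\left(-57 \right)} = - \frac{4973}{- \frac{1}{3} + \frac{1}{9} \left(-40\right)} - 57 = - \frac{4973}{- \frac{1}{3} - \frac{40}{9}} - 57 = - \frac{4973}{- \frac{43}{9}} - 57 = \left(-4973\right) \left(- \frac{9}{43}\right) - 57 = \frac{44757}{43} - 57 = \frac{42306}{43}$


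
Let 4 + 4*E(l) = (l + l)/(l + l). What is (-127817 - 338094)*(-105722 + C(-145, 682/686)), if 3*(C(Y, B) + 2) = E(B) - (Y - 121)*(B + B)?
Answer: 28915459334645/588 ≈ 4.9176e+10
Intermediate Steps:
E(l) = -¾ (E(l) = -1 + ((l + l)/(l + l))/4 = -1 + ((2*l)/((2*l)))/4 = -1 + ((2*l)*(1/(2*l)))/4 = -1 + (¼)*1 = -1 + ¼ = -¾)
C(Y, B) = -9/4 - 2*B*(-121 + Y)/3 (C(Y, B) = -2 + (-¾ - (Y - 121)*(B + B))/3 = -2 + (-¾ - (-121 + Y)*2*B)/3 = -2 + (-¾ - 2*B*(-121 + Y))/3 = -2 + (-¼ - 2*B*(-121 + Y)/3) = -9/4 - 2*B*(-121 + Y)/3)
(-127817 - 338094)*(-105722 + C(-145, 682/686)) = (-127817 - 338094)*(-105722 + (-9/4 + 242*(682/686)/3 - ⅔*682/686*(-145))) = -465911*(-105722 + (-9/4 + 242*(682*(1/686))/3 - ⅔*682*(1/686)*(-145))) = -465911*(-105722 + (-9/4 + (242/3)*(341/343) - ⅔*341/343*(-145))) = -465911*(-105722 + (-9/4 + 82522/1029 + 98890/1029)) = -465911*(-105722 + 102341/588) = -465911*(-62062195/588) = 28915459334645/588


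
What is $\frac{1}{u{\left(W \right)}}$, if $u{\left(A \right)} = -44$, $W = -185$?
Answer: $- \frac{1}{44} \approx -0.022727$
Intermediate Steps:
$\frac{1}{u{\left(W \right)}} = \frac{1}{-44} = - \frac{1}{44}$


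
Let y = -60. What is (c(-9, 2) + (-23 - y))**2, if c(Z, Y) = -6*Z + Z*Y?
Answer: 5329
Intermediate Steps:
c(Z, Y) = -6*Z + Y*Z
(c(-9, 2) + (-23 - y))**2 = (-9*(-6 + 2) + (-23 - 1*(-60)))**2 = (-9*(-4) + (-23 + 60))**2 = (36 + 37)**2 = 73**2 = 5329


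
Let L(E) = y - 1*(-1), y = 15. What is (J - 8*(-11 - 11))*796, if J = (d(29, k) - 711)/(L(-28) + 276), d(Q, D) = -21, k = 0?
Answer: 10081340/73 ≈ 1.3810e+5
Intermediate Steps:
L(E) = 16 (L(E) = 15 - 1*(-1) = 15 + 1 = 16)
J = -183/73 (J = (-21 - 711)/(16 + 276) = -732/292 = -732*1/292 = -183/73 ≈ -2.5069)
(J - 8*(-11 - 11))*796 = (-183/73 - 8*(-11 - 11))*796 = (-183/73 - 8*(-22))*796 = (-183/73 + 176)*796 = (12665/73)*796 = 10081340/73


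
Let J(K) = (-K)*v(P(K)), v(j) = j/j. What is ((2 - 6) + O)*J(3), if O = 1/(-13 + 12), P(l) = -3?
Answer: 15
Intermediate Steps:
v(j) = 1
J(K) = -K (J(K) = -K*1 = -K)
O = -1 (O = 1/(-1) = -1)
((2 - 6) + O)*J(3) = ((2 - 6) - 1)*(-1*3) = (-4 - 1)*(-3) = -5*(-3) = 15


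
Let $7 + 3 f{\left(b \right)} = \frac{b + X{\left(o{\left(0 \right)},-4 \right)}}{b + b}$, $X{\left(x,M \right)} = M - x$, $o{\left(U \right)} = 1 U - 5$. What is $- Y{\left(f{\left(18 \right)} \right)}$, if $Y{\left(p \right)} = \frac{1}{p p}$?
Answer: $- \frac{11664}{54289} \approx -0.21485$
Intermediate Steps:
$o{\left(U \right)} = -5 + U$ ($o{\left(U \right)} = U - 5 = -5 + U$)
$f{\left(b \right)} = - \frac{7}{3} + \frac{1 + b}{6 b}$ ($f{\left(b \right)} = - \frac{7}{3} + \frac{\left(b - -1\right) \frac{1}{b + b}}{3} = - \frac{7}{3} + \frac{\left(b - -1\right) \frac{1}{2 b}}{3} = - \frac{7}{3} + \frac{\left(b + \left(-4 + 5\right)\right) \frac{1}{2 b}}{3} = - \frac{7}{3} + \frac{\left(b + 1\right) \frac{1}{2 b}}{3} = - \frac{7}{3} + \frac{\left(1 + b\right) \frac{1}{2 b}}{3} = - \frac{7}{3} + \frac{\frac{1}{2} \frac{1}{b} \left(1 + b\right)}{3} = - \frac{7}{3} + \frac{1 + b}{6 b}$)
$Y{\left(p \right)} = \frac{1}{p^{2}}$
$- Y{\left(f{\left(18 \right)} \right)} = - \frac{1}{\frac{1}{11664} \left(1 - 234\right)^{2}} = - \frac{1}{\frac{54289}{11664}} = \left(-1\right) \frac{11664}{54289} = - \frac{11664}{54289}$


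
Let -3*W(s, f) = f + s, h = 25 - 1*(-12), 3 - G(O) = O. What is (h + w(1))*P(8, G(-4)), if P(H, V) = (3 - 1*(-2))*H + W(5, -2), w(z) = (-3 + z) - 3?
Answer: 1248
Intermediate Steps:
G(O) = 3 - O
h = 37 (h = 25 + 12 = 37)
W(s, f) = -f/3 - s/3 (W(s, f) = -(f + s)/3 = -f/3 - s/3)
w(z) = -6 + z
P(H, V) = -1 + 5*H (P(H, V) = (3 - 1*(-2))*H + (-1/3*(-2) - 1/3*5) = (3 + 2)*H + (2/3 - 5/3) = 5*H - 1 = -1 + 5*H)
(h + w(1))*P(8, G(-4)) = (37 + (-6 + 1))*(-1 + 5*8) = (37 - 5)*(-1 + 40) = 32*39 = 1248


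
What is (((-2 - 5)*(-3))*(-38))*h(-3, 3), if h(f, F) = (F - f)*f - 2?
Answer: 15960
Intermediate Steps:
h(f, F) = -2 + f*(F - f) (h(f, F) = f*(F - f) - 2 = -2 + f*(F - f))
(((-2 - 5)*(-3))*(-38))*h(-3, 3) = (((-2 - 5)*(-3))*(-38))*(-2 - 1*(-3)**2 + 3*(-3)) = (-7*(-3)*(-38))*(-2 - 1*9 - 9) = (21*(-38))*(-2 - 9 - 9) = -798*(-20) = 15960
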